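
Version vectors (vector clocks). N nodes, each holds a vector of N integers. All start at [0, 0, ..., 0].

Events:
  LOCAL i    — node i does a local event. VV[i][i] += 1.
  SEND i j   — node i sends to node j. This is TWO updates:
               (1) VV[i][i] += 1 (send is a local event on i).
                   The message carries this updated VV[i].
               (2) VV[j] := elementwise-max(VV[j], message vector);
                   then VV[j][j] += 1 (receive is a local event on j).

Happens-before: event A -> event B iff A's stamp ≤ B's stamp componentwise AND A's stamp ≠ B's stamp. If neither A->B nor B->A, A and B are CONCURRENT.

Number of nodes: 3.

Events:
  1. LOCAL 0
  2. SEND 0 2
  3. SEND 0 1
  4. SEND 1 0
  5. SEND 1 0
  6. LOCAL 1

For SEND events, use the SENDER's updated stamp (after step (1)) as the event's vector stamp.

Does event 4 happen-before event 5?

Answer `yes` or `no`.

Initial: VV[0]=[0, 0, 0]
Initial: VV[1]=[0, 0, 0]
Initial: VV[2]=[0, 0, 0]
Event 1: LOCAL 0: VV[0][0]++ -> VV[0]=[1, 0, 0]
Event 2: SEND 0->2: VV[0][0]++ -> VV[0]=[2, 0, 0], msg_vec=[2, 0, 0]; VV[2]=max(VV[2],msg_vec) then VV[2][2]++ -> VV[2]=[2, 0, 1]
Event 3: SEND 0->1: VV[0][0]++ -> VV[0]=[3, 0, 0], msg_vec=[3, 0, 0]; VV[1]=max(VV[1],msg_vec) then VV[1][1]++ -> VV[1]=[3, 1, 0]
Event 4: SEND 1->0: VV[1][1]++ -> VV[1]=[3, 2, 0], msg_vec=[3, 2, 0]; VV[0]=max(VV[0],msg_vec) then VV[0][0]++ -> VV[0]=[4, 2, 0]
Event 5: SEND 1->0: VV[1][1]++ -> VV[1]=[3, 3, 0], msg_vec=[3, 3, 0]; VV[0]=max(VV[0],msg_vec) then VV[0][0]++ -> VV[0]=[5, 3, 0]
Event 6: LOCAL 1: VV[1][1]++ -> VV[1]=[3, 4, 0]
Event 4 stamp: [3, 2, 0]
Event 5 stamp: [3, 3, 0]
[3, 2, 0] <= [3, 3, 0]? True. Equal? False. Happens-before: True

Answer: yes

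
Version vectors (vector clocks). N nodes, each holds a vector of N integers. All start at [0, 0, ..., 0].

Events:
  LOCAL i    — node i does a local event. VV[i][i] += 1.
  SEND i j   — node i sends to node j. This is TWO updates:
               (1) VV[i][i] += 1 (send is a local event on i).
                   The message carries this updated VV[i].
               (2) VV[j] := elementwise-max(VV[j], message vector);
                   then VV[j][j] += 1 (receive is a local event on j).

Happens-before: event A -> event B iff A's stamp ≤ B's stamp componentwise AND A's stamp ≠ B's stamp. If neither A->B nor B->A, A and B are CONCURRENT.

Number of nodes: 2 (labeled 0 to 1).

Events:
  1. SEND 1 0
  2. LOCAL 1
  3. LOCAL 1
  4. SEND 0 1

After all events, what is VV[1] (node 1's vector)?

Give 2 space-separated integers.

Initial: VV[0]=[0, 0]
Initial: VV[1]=[0, 0]
Event 1: SEND 1->0: VV[1][1]++ -> VV[1]=[0, 1], msg_vec=[0, 1]; VV[0]=max(VV[0],msg_vec) then VV[0][0]++ -> VV[0]=[1, 1]
Event 2: LOCAL 1: VV[1][1]++ -> VV[1]=[0, 2]
Event 3: LOCAL 1: VV[1][1]++ -> VV[1]=[0, 3]
Event 4: SEND 0->1: VV[0][0]++ -> VV[0]=[2, 1], msg_vec=[2, 1]; VV[1]=max(VV[1],msg_vec) then VV[1][1]++ -> VV[1]=[2, 4]
Final vectors: VV[0]=[2, 1]; VV[1]=[2, 4]

Answer: 2 4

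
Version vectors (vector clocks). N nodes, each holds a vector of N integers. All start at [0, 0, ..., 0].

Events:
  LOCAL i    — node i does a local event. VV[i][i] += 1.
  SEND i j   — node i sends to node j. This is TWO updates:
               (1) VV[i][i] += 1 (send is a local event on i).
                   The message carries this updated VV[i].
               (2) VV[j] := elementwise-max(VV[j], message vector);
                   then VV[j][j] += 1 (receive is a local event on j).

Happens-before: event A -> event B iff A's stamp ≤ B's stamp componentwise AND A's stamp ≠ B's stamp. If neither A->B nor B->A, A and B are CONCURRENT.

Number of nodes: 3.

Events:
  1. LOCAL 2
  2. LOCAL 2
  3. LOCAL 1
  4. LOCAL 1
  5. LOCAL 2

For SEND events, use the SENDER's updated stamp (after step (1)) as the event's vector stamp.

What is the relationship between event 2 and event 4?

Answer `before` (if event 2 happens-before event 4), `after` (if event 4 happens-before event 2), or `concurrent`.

Initial: VV[0]=[0, 0, 0]
Initial: VV[1]=[0, 0, 0]
Initial: VV[2]=[0, 0, 0]
Event 1: LOCAL 2: VV[2][2]++ -> VV[2]=[0, 0, 1]
Event 2: LOCAL 2: VV[2][2]++ -> VV[2]=[0, 0, 2]
Event 3: LOCAL 1: VV[1][1]++ -> VV[1]=[0, 1, 0]
Event 4: LOCAL 1: VV[1][1]++ -> VV[1]=[0, 2, 0]
Event 5: LOCAL 2: VV[2][2]++ -> VV[2]=[0, 0, 3]
Event 2 stamp: [0, 0, 2]
Event 4 stamp: [0, 2, 0]
[0, 0, 2] <= [0, 2, 0]? False
[0, 2, 0] <= [0, 0, 2]? False
Relation: concurrent

Answer: concurrent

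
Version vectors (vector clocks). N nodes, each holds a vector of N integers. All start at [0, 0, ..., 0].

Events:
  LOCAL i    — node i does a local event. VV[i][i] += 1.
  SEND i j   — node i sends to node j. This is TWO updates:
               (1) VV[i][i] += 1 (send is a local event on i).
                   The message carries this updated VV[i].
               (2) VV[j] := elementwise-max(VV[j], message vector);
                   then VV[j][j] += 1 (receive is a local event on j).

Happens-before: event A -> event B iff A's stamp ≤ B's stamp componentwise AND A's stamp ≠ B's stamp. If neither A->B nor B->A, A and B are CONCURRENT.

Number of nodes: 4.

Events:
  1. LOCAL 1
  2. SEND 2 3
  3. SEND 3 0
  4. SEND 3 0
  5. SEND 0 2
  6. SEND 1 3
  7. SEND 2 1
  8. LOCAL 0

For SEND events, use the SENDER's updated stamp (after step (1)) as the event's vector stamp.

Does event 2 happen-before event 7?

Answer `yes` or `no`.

Initial: VV[0]=[0, 0, 0, 0]
Initial: VV[1]=[0, 0, 0, 0]
Initial: VV[2]=[0, 0, 0, 0]
Initial: VV[3]=[0, 0, 0, 0]
Event 1: LOCAL 1: VV[1][1]++ -> VV[1]=[0, 1, 0, 0]
Event 2: SEND 2->3: VV[2][2]++ -> VV[2]=[0, 0, 1, 0], msg_vec=[0, 0, 1, 0]; VV[3]=max(VV[3],msg_vec) then VV[3][3]++ -> VV[3]=[0, 0, 1, 1]
Event 3: SEND 3->0: VV[3][3]++ -> VV[3]=[0, 0, 1, 2], msg_vec=[0, 0, 1, 2]; VV[0]=max(VV[0],msg_vec) then VV[0][0]++ -> VV[0]=[1, 0, 1, 2]
Event 4: SEND 3->0: VV[3][3]++ -> VV[3]=[0, 0, 1, 3], msg_vec=[0, 0, 1, 3]; VV[0]=max(VV[0],msg_vec) then VV[0][0]++ -> VV[0]=[2, 0, 1, 3]
Event 5: SEND 0->2: VV[0][0]++ -> VV[0]=[3, 0, 1, 3], msg_vec=[3, 0, 1, 3]; VV[2]=max(VV[2],msg_vec) then VV[2][2]++ -> VV[2]=[3, 0, 2, 3]
Event 6: SEND 1->3: VV[1][1]++ -> VV[1]=[0, 2, 0, 0], msg_vec=[0, 2, 0, 0]; VV[3]=max(VV[3],msg_vec) then VV[3][3]++ -> VV[3]=[0, 2, 1, 4]
Event 7: SEND 2->1: VV[2][2]++ -> VV[2]=[3, 0, 3, 3], msg_vec=[3, 0, 3, 3]; VV[1]=max(VV[1],msg_vec) then VV[1][1]++ -> VV[1]=[3, 3, 3, 3]
Event 8: LOCAL 0: VV[0][0]++ -> VV[0]=[4, 0, 1, 3]
Event 2 stamp: [0, 0, 1, 0]
Event 7 stamp: [3, 0, 3, 3]
[0, 0, 1, 0] <= [3, 0, 3, 3]? True. Equal? False. Happens-before: True

Answer: yes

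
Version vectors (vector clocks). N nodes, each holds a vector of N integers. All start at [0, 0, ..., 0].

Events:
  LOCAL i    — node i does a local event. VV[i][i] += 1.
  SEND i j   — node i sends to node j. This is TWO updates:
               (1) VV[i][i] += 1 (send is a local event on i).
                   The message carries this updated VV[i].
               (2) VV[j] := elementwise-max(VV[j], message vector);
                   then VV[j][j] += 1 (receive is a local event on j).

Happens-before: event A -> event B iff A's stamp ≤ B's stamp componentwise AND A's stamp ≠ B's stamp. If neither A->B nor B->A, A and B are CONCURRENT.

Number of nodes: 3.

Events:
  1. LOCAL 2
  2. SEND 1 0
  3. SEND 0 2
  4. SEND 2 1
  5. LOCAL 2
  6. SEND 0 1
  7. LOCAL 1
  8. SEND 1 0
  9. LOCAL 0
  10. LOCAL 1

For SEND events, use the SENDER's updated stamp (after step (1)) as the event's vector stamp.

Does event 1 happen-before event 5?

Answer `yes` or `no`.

Answer: yes

Derivation:
Initial: VV[0]=[0, 0, 0]
Initial: VV[1]=[0, 0, 0]
Initial: VV[2]=[0, 0, 0]
Event 1: LOCAL 2: VV[2][2]++ -> VV[2]=[0, 0, 1]
Event 2: SEND 1->0: VV[1][1]++ -> VV[1]=[0, 1, 0], msg_vec=[0, 1, 0]; VV[0]=max(VV[0],msg_vec) then VV[0][0]++ -> VV[0]=[1, 1, 0]
Event 3: SEND 0->2: VV[0][0]++ -> VV[0]=[2, 1, 0], msg_vec=[2, 1, 0]; VV[2]=max(VV[2],msg_vec) then VV[2][2]++ -> VV[2]=[2, 1, 2]
Event 4: SEND 2->1: VV[2][2]++ -> VV[2]=[2, 1, 3], msg_vec=[2, 1, 3]; VV[1]=max(VV[1],msg_vec) then VV[1][1]++ -> VV[1]=[2, 2, 3]
Event 5: LOCAL 2: VV[2][2]++ -> VV[2]=[2, 1, 4]
Event 6: SEND 0->1: VV[0][0]++ -> VV[0]=[3, 1, 0], msg_vec=[3, 1, 0]; VV[1]=max(VV[1],msg_vec) then VV[1][1]++ -> VV[1]=[3, 3, 3]
Event 7: LOCAL 1: VV[1][1]++ -> VV[1]=[3, 4, 3]
Event 8: SEND 1->0: VV[1][1]++ -> VV[1]=[3, 5, 3], msg_vec=[3, 5, 3]; VV[0]=max(VV[0],msg_vec) then VV[0][0]++ -> VV[0]=[4, 5, 3]
Event 9: LOCAL 0: VV[0][0]++ -> VV[0]=[5, 5, 3]
Event 10: LOCAL 1: VV[1][1]++ -> VV[1]=[3, 6, 3]
Event 1 stamp: [0, 0, 1]
Event 5 stamp: [2, 1, 4]
[0, 0, 1] <= [2, 1, 4]? True. Equal? False. Happens-before: True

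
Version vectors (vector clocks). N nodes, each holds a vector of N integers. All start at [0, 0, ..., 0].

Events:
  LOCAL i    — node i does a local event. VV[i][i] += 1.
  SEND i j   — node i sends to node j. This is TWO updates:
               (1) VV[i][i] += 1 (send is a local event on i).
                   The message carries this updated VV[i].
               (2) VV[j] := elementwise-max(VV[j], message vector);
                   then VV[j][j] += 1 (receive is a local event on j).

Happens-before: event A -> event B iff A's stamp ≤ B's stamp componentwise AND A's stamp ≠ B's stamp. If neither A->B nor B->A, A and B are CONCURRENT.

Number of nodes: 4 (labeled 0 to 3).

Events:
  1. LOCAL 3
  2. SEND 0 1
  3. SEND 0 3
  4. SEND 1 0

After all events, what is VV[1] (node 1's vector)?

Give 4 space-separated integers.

Answer: 1 2 0 0

Derivation:
Initial: VV[0]=[0, 0, 0, 0]
Initial: VV[1]=[0, 0, 0, 0]
Initial: VV[2]=[0, 0, 0, 0]
Initial: VV[3]=[0, 0, 0, 0]
Event 1: LOCAL 3: VV[3][3]++ -> VV[3]=[0, 0, 0, 1]
Event 2: SEND 0->1: VV[0][0]++ -> VV[0]=[1, 0, 0, 0], msg_vec=[1, 0, 0, 0]; VV[1]=max(VV[1],msg_vec) then VV[1][1]++ -> VV[1]=[1, 1, 0, 0]
Event 3: SEND 0->3: VV[0][0]++ -> VV[0]=[2, 0, 0, 0], msg_vec=[2, 0, 0, 0]; VV[3]=max(VV[3],msg_vec) then VV[3][3]++ -> VV[3]=[2, 0, 0, 2]
Event 4: SEND 1->0: VV[1][1]++ -> VV[1]=[1, 2, 0, 0], msg_vec=[1, 2, 0, 0]; VV[0]=max(VV[0],msg_vec) then VV[0][0]++ -> VV[0]=[3, 2, 0, 0]
Final vectors: VV[0]=[3, 2, 0, 0]; VV[1]=[1, 2, 0, 0]; VV[2]=[0, 0, 0, 0]; VV[3]=[2, 0, 0, 2]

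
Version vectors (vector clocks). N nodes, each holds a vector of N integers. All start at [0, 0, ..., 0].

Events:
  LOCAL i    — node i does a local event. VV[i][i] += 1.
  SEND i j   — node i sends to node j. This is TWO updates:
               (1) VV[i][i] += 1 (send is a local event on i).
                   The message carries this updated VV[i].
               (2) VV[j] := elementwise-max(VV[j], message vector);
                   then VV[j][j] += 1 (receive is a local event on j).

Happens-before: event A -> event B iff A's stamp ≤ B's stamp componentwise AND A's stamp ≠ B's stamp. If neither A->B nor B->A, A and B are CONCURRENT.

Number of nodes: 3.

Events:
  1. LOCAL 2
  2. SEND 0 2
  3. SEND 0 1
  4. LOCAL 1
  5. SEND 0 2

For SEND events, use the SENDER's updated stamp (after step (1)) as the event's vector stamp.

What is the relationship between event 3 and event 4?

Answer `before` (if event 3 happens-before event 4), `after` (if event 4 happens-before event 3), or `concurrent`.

Answer: before

Derivation:
Initial: VV[0]=[0, 0, 0]
Initial: VV[1]=[0, 0, 0]
Initial: VV[2]=[0, 0, 0]
Event 1: LOCAL 2: VV[2][2]++ -> VV[2]=[0, 0, 1]
Event 2: SEND 0->2: VV[0][0]++ -> VV[0]=[1, 0, 0], msg_vec=[1, 0, 0]; VV[2]=max(VV[2],msg_vec) then VV[2][2]++ -> VV[2]=[1, 0, 2]
Event 3: SEND 0->1: VV[0][0]++ -> VV[0]=[2, 0, 0], msg_vec=[2, 0, 0]; VV[1]=max(VV[1],msg_vec) then VV[1][1]++ -> VV[1]=[2, 1, 0]
Event 4: LOCAL 1: VV[1][1]++ -> VV[1]=[2, 2, 0]
Event 5: SEND 0->2: VV[0][0]++ -> VV[0]=[3, 0, 0], msg_vec=[3, 0, 0]; VV[2]=max(VV[2],msg_vec) then VV[2][2]++ -> VV[2]=[3, 0, 3]
Event 3 stamp: [2, 0, 0]
Event 4 stamp: [2, 2, 0]
[2, 0, 0] <= [2, 2, 0]? True
[2, 2, 0] <= [2, 0, 0]? False
Relation: before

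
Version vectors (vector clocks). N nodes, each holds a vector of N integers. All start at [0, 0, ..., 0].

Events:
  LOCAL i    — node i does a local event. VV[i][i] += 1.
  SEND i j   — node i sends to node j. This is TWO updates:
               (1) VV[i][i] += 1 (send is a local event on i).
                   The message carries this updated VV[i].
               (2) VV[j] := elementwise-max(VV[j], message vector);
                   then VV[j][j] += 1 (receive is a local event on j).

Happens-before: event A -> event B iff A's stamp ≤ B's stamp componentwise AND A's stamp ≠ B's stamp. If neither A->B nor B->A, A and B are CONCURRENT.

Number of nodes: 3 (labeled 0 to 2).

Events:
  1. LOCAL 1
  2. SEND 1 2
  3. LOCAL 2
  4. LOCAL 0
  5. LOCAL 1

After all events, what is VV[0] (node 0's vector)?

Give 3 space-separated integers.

Initial: VV[0]=[0, 0, 0]
Initial: VV[1]=[0, 0, 0]
Initial: VV[2]=[0, 0, 0]
Event 1: LOCAL 1: VV[1][1]++ -> VV[1]=[0, 1, 0]
Event 2: SEND 1->2: VV[1][1]++ -> VV[1]=[0, 2, 0], msg_vec=[0, 2, 0]; VV[2]=max(VV[2],msg_vec) then VV[2][2]++ -> VV[2]=[0, 2, 1]
Event 3: LOCAL 2: VV[2][2]++ -> VV[2]=[0, 2, 2]
Event 4: LOCAL 0: VV[0][0]++ -> VV[0]=[1, 0, 0]
Event 5: LOCAL 1: VV[1][1]++ -> VV[1]=[0, 3, 0]
Final vectors: VV[0]=[1, 0, 0]; VV[1]=[0, 3, 0]; VV[2]=[0, 2, 2]

Answer: 1 0 0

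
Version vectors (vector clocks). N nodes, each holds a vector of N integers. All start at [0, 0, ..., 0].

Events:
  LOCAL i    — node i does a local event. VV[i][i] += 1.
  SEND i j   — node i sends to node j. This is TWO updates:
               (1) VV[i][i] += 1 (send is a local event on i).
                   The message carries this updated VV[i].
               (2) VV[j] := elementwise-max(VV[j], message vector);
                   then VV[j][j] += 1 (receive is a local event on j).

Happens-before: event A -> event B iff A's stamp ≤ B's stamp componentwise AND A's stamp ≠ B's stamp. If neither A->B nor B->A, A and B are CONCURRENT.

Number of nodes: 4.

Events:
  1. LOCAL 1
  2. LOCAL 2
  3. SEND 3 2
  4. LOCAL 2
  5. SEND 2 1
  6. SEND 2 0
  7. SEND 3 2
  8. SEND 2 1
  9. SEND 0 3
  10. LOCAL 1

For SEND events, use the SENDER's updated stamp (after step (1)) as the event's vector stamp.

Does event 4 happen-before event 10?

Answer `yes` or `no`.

Initial: VV[0]=[0, 0, 0, 0]
Initial: VV[1]=[0, 0, 0, 0]
Initial: VV[2]=[0, 0, 0, 0]
Initial: VV[3]=[0, 0, 0, 0]
Event 1: LOCAL 1: VV[1][1]++ -> VV[1]=[0, 1, 0, 0]
Event 2: LOCAL 2: VV[2][2]++ -> VV[2]=[0, 0, 1, 0]
Event 3: SEND 3->2: VV[3][3]++ -> VV[3]=[0, 0, 0, 1], msg_vec=[0, 0, 0, 1]; VV[2]=max(VV[2],msg_vec) then VV[2][2]++ -> VV[2]=[0, 0, 2, 1]
Event 4: LOCAL 2: VV[2][2]++ -> VV[2]=[0, 0, 3, 1]
Event 5: SEND 2->1: VV[2][2]++ -> VV[2]=[0, 0, 4, 1], msg_vec=[0, 0, 4, 1]; VV[1]=max(VV[1],msg_vec) then VV[1][1]++ -> VV[1]=[0, 2, 4, 1]
Event 6: SEND 2->0: VV[2][2]++ -> VV[2]=[0, 0, 5, 1], msg_vec=[0, 0, 5, 1]; VV[0]=max(VV[0],msg_vec) then VV[0][0]++ -> VV[0]=[1, 0, 5, 1]
Event 7: SEND 3->2: VV[3][3]++ -> VV[3]=[0, 0, 0, 2], msg_vec=[0, 0, 0, 2]; VV[2]=max(VV[2],msg_vec) then VV[2][2]++ -> VV[2]=[0, 0, 6, 2]
Event 8: SEND 2->1: VV[2][2]++ -> VV[2]=[0, 0, 7, 2], msg_vec=[0, 0, 7, 2]; VV[1]=max(VV[1],msg_vec) then VV[1][1]++ -> VV[1]=[0, 3, 7, 2]
Event 9: SEND 0->3: VV[0][0]++ -> VV[0]=[2, 0, 5, 1], msg_vec=[2, 0, 5, 1]; VV[3]=max(VV[3],msg_vec) then VV[3][3]++ -> VV[3]=[2, 0, 5, 3]
Event 10: LOCAL 1: VV[1][1]++ -> VV[1]=[0, 4, 7, 2]
Event 4 stamp: [0, 0, 3, 1]
Event 10 stamp: [0, 4, 7, 2]
[0, 0, 3, 1] <= [0, 4, 7, 2]? True. Equal? False. Happens-before: True

Answer: yes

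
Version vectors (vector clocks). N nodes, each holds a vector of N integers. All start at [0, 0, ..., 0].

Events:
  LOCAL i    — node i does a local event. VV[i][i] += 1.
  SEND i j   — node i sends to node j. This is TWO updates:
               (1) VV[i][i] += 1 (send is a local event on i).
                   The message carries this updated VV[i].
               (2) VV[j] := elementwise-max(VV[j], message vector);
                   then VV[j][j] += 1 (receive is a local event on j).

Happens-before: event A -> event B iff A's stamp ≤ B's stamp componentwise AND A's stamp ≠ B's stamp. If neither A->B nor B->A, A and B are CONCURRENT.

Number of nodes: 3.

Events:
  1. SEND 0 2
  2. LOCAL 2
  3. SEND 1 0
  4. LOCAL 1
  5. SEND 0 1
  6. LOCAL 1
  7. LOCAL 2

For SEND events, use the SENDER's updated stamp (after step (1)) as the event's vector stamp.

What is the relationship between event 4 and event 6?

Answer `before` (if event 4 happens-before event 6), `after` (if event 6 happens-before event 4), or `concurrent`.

Answer: before

Derivation:
Initial: VV[0]=[0, 0, 0]
Initial: VV[1]=[0, 0, 0]
Initial: VV[2]=[0, 0, 0]
Event 1: SEND 0->2: VV[0][0]++ -> VV[0]=[1, 0, 0], msg_vec=[1, 0, 0]; VV[2]=max(VV[2],msg_vec) then VV[2][2]++ -> VV[2]=[1, 0, 1]
Event 2: LOCAL 2: VV[2][2]++ -> VV[2]=[1, 0, 2]
Event 3: SEND 1->0: VV[1][1]++ -> VV[1]=[0, 1, 0], msg_vec=[0, 1, 0]; VV[0]=max(VV[0],msg_vec) then VV[0][0]++ -> VV[0]=[2, 1, 0]
Event 4: LOCAL 1: VV[1][1]++ -> VV[1]=[0, 2, 0]
Event 5: SEND 0->1: VV[0][0]++ -> VV[0]=[3, 1, 0], msg_vec=[3, 1, 0]; VV[1]=max(VV[1],msg_vec) then VV[1][1]++ -> VV[1]=[3, 3, 0]
Event 6: LOCAL 1: VV[1][1]++ -> VV[1]=[3, 4, 0]
Event 7: LOCAL 2: VV[2][2]++ -> VV[2]=[1, 0, 3]
Event 4 stamp: [0, 2, 0]
Event 6 stamp: [3, 4, 0]
[0, 2, 0] <= [3, 4, 0]? True
[3, 4, 0] <= [0, 2, 0]? False
Relation: before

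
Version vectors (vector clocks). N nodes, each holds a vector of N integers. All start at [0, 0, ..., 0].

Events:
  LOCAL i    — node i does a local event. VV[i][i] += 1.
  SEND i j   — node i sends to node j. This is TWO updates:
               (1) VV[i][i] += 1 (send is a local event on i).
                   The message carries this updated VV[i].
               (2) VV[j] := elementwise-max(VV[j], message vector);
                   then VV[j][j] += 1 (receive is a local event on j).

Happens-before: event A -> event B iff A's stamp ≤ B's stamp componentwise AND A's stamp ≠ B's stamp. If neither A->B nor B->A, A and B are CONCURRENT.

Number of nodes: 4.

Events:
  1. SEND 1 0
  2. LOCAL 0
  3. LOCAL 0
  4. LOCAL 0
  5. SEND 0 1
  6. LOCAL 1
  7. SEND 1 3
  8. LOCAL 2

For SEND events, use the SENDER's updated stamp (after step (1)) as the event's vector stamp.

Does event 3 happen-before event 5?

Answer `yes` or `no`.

Initial: VV[0]=[0, 0, 0, 0]
Initial: VV[1]=[0, 0, 0, 0]
Initial: VV[2]=[0, 0, 0, 0]
Initial: VV[3]=[0, 0, 0, 0]
Event 1: SEND 1->0: VV[1][1]++ -> VV[1]=[0, 1, 0, 0], msg_vec=[0, 1, 0, 0]; VV[0]=max(VV[0],msg_vec) then VV[0][0]++ -> VV[0]=[1, 1, 0, 0]
Event 2: LOCAL 0: VV[0][0]++ -> VV[0]=[2, 1, 0, 0]
Event 3: LOCAL 0: VV[0][0]++ -> VV[0]=[3, 1, 0, 0]
Event 4: LOCAL 0: VV[0][0]++ -> VV[0]=[4, 1, 0, 0]
Event 5: SEND 0->1: VV[0][0]++ -> VV[0]=[5, 1, 0, 0], msg_vec=[5, 1, 0, 0]; VV[1]=max(VV[1],msg_vec) then VV[1][1]++ -> VV[1]=[5, 2, 0, 0]
Event 6: LOCAL 1: VV[1][1]++ -> VV[1]=[5, 3, 0, 0]
Event 7: SEND 1->3: VV[1][1]++ -> VV[1]=[5, 4, 0, 0], msg_vec=[5, 4, 0, 0]; VV[3]=max(VV[3],msg_vec) then VV[3][3]++ -> VV[3]=[5, 4, 0, 1]
Event 8: LOCAL 2: VV[2][2]++ -> VV[2]=[0, 0, 1, 0]
Event 3 stamp: [3, 1, 0, 0]
Event 5 stamp: [5, 1, 0, 0]
[3, 1, 0, 0] <= [5, 1, 0, 0]? True. Equal? False. Happens-before: True

Answer: yes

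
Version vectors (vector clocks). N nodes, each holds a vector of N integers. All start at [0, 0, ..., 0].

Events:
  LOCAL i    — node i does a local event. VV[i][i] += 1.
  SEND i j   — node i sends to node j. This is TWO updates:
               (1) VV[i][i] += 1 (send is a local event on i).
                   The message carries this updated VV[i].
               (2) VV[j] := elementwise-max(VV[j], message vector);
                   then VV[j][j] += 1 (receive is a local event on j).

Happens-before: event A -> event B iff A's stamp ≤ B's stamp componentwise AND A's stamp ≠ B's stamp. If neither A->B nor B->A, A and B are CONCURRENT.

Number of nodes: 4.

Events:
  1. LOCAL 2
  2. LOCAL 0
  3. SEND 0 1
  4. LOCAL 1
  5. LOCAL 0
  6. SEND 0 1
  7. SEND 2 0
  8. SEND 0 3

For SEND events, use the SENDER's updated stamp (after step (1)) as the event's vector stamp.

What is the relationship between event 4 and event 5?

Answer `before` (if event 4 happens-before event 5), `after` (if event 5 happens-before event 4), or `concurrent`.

Answer: concurrent

Derivation:
Initial: VV[0]=[0, 0, 0, 0]
Initial: VV[1]=[0, 0, 0, 0]
Initial: VV[2]=[0, 0, 0, 0]
Initial: VV[3]=[0, 0, 0, 0]
Event 1: LOCAL 2: VV[2][2]++ -> VV[2]=[0, 0, 1, 0]
Event 2: LOCAL 0: VV[0][0]++ -> VV[0]=[1, 0, 0, 0]
Event 3: SEND 0->1: VV[0][0]++ -> VV[0]=[2, 0, 0, 0], msg_vec=[2, 0, 0, 0]; VV[1]=max(VV[1],msg_vec) then VV[1][1]++ -> VV[1]=[2, 1, 0, 0]
Event 4: LOCAL 1: VV[1][1]++ -> VV[1]=[2, 2, 0, 0]
Event 5: LOCAL 0: VV[0][0]++ -> VV[0]=[3, 0, 0, 0]
Event 6: SEND 0->1: VV[0][0]++ -> VV[0]=[4, 0, 0, 0], msg_vec=[4, 0, 0, 0]; VV[1]=max(VV[1],msg_vec) then VV[1][1]++ -> VV[1]=[4, 3, 0, 0]
Event 7: SEND 2->0: VV[2][2]++ -> VV[2]=[0, 0, 2, 0], msg_vec=[0, 0, 2, 0]; VV[0]=max(VV[0],msg_vec) then VV[0][0]++ -> VV[0]=[5, 0, 2, 0]
Event 8: SEND 0->3: VV[0][0]++ -> VV[0]=[6, 0, 2, 0], msg_vec=[6, 0, 2, 0]; VV[3]=max(VV[3],msg_vec) then VV[3][3]++ -> VV[3]=[6, 0, 2, 1]
Event 4 stamp: [2, 2, 0, 0]
Event 5 stamp: [3, 0, 0, 0]
[2, 2, 0, 0] <= [3, 0, 0, 0]? False
[3, 0, 0, 0] <= [2, 2, 0, 0]? False
Relation: concurrent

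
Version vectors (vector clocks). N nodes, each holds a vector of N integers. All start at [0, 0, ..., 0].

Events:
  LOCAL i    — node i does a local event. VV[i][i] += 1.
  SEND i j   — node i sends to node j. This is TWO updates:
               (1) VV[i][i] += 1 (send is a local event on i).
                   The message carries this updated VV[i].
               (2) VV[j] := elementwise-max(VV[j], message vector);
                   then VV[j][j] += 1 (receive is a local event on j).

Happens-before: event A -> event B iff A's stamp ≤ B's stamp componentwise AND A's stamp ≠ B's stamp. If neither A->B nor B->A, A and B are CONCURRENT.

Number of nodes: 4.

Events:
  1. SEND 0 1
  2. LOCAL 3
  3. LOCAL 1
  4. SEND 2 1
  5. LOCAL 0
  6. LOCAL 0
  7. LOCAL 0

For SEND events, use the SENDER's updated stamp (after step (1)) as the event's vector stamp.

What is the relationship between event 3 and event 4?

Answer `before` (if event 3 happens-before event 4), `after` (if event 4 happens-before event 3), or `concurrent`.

Initial: VV[0]=[0, 0, 0, 0]
Initial: VV[1]=[0, 0, 0, 0]
Initial: VV[2]=[0, 0, 0, 0]
Initial: VV[3]=[0, 0, 0, 0]
Event 1: SEND 0->1: VV[0][0]++ -> VV[0]=[1, 0, 0, 0], msg_vec=[1, 0, 0, 0]; VV[1]=max(VV[1],msg_vec) then VV[1][1]++ -> VV[1]=[1, 1, 0, 0]
Event 2: LOCAL 3: VV[3][3]++ -> VV[3]=[0, 0, 0, 1]
Event 3: LOCAL 1: VV[1][1]++ -> VV[1]=[1, 2, 0, 0]
Event 4: SEND 2->1: VV[2][2]++ -> VV[2]=[0, 0, 1, 0], msg_vec=[0, 0, 1, 0]; VV[1]=max(VV[1],msg_vec) then VV[1][1]++ -> VV[1]=[1, 3, 1, 0]
Event 5: LOCAL 0: VV[0][0]++ -> VV[0]=[2, 0, 0, 0]
Event 6: LOCAL 0: VV[0][0]++ -> VV[0]=[3, 0, 0, 0]
Event 7: LOCAL 0: VV[0][0]++ -> VV[0]=[4, 0, 0, 0]
Event 3 stamp: [1, 2, 0, 0]
Event 4 stamp: [0, 0, 1, 0]
[1, 2, 0, 0] <= [0, 0, 1, 0]? False
[0, 0, 1, 0] <= [1, 2, 0, 0]? False
Relation: concurrent

Answer: concurrent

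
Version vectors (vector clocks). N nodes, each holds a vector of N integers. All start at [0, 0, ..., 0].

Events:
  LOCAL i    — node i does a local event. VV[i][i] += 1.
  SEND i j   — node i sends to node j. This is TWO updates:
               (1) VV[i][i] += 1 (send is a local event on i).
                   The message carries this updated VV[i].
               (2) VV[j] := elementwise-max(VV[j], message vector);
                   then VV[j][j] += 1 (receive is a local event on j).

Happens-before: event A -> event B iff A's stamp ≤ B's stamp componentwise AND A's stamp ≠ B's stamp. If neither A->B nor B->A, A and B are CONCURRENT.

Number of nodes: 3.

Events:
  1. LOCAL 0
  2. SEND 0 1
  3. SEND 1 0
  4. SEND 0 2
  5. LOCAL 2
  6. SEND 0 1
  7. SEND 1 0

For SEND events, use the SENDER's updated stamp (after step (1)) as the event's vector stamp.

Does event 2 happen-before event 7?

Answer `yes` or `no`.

Initial: VV[0]=[0, 0, 0]
Initial: VV[1]=[0, 0, 0]
Initial: VV[2]=[0, 0, 0]
Event 1: LOCAL 0: VV[0][0]++ -> VV[0]=[1, 0, 0]
Event 2: SEND 0->1: VV[0][0]++ -> VV[0]=[2, 0, 0], msg_vec=[2, 0, 0]; VV[1]=max(VV[1],msg_vec) then VV[1][1]++ -> VV[1]=[2, 1, 0]
Event 3: SEND 1->0: VV[1][1]++ -> VV[1]=[2, 2, 0], msg_vec=[2, 2, 0]; VV[0]=max(VV[0],msg_vec) then VV[0][0]++ -> VV[0]=[3, 2, 0]
Event 4: SEND 0->2: VV[0][0]++ -> VV[0]=[4, 2, 0], msg_vec=[4, 2, 0]; VV[2]=max(VV[2],msg_vec) then VV[2][2]++ -> VV[2]=[4, 2, 1]
Event 5: LOCAL 2: VV[2][2]++ -> VV[2]=[4, 2, 2]
Event 6: SEND 0->1: VV[0][0]++ -> VV[0]=[5, 2, 0], msg_vec=[5, 2, 0]; VV[1]=max(VV[1],msg_vec) then VV[1][1]++ -> VV[1]=[5, 3, 0]
Event 7: SEND 1->0: VV[1][1]++ -> VV[1]=[5, 4, 0], msg_vec=[5, 4, 0]; VV[0]=max(VV[0],msg_vec) then VV[0][0]++ -> VV[0]=[6, 4, 0]
Event 2 stamp: [2, 0, 0]
Event 7 stamp: [5, 4, 0]
[2, 0, 0] <= [5, 4, 0]? True. Equal? False. Happens-before: True

Answer: yes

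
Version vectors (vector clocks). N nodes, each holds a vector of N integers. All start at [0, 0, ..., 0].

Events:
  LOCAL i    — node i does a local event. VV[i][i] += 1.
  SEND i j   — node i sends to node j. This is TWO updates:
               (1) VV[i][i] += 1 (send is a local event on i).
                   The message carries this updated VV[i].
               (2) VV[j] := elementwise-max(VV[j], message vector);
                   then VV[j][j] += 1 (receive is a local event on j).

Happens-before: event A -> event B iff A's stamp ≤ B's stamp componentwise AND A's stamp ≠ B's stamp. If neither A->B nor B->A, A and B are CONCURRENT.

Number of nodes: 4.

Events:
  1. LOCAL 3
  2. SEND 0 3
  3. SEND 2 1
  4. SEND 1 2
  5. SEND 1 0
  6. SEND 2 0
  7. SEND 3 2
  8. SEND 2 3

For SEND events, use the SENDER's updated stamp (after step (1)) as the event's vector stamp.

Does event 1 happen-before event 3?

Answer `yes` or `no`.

Answer: no

Derivation:
Initial: VV[0]=[0, 0, 0, 0]
Initial: VV[1]=[0, 0, 0, 0]
Initial: VV[2]=[0, 0, 0, 0]
Initial: VV[3]=[0, 0, 0, 0]
Event 1: LOCAL 3: VV[3][3]++ -> VV[3]=[0, 0, 0, 1]
Event 2: SEND 0->3: VV[0][0]++ -> VV[0]=[1, 0, 0, 0], msg_vec=[1, 0, 0, 0]; VV[3]=max(VV[3],msg_vec) then VV[3][3]++ -> VV[3]=[1, 0, 0, 2]
Event 3: SEND 2->1: VV[2][2]++ -> VV[2]=[0, 0, 1, 0], msg_vec=[0, 0, 1, 0]; VV[1]=max(VV[1],msg_vec) then VV[1][1]++ -> VV[1]=[0, 1, 1, 0]
Event 4: SEND 1->2: VV[1][1]++ -> VV[1]=[0, 2, 1, 0], msg_vec=[0, 2, 1, 0]; VV[2]=max(VV[2],msg_vec) then VV[2][2]++ -> VV[2]=[0, 2, 2, 0]
Event 5: SEND 1->0: VV[1][1]++ -> VV[1]=[0, 3, 1, 0], msg_vec=[0, 3, 1, 0]; VV[0]=max(VV[0],msg_vec) then VV[0][0]++ -> VV[0]=[2, 3, 1, 0]
Event 6: SEND 2->0: VV[2][2]++ -> VV[2]=[0, 2, 3, 0], msg_vec=[0, 2, 3, 0]; VV[0]=max(VV[0],msg_vec) then VV[0][0]++ -> VV[0]=[3, 3, 3, 0]
Event 7: SEND 3->2: VV[3][3]++ -> VV[3]=[1, 0, 0, 3], msg_vec=[1, 0, 0, 3]; VV[2]=max(VV[2],msg_vec) then VV[2][2]++ -> VV[2]=[1, 2, 4, 3]
Event 8: SEND 2->3: VV[2][2]++ -> VV[2]=[1, 2, 5, 3], msg_vec=[1, 2, 5, 3]; VV[3]=max(VV[3],msg_vec) then VV[3][3]++ -> VV[3]=[1, 2, 5, 4]
Event 1 stamp: [0, 0, 0, 1]
Event 3 stamp: [0, 0, 1, 0]
[0, 0, 0, 1] <= [0, 0, 1, 0]? False. Equal? False. Happens-before: False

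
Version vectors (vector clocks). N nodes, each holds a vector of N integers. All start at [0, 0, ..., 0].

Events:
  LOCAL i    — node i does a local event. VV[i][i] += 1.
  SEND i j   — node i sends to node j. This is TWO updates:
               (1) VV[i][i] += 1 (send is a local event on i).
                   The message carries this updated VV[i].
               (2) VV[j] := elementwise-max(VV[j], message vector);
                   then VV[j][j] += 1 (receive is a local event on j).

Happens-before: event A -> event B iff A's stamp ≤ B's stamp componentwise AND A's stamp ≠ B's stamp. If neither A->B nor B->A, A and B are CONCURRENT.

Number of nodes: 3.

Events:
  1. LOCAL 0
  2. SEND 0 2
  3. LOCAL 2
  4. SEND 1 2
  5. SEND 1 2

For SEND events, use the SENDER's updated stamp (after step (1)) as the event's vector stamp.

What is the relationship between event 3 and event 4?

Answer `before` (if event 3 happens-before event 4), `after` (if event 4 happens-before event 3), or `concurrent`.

Initial: VV[0]=[0, 0, 0]
Initial: VV[1]=[0, 0, 0]
Initial: VV[2]=[0, 0, 0]
Event 1: LOCAL 0: VV[0][0]++ -> VV[0]=[1, 0, 0]
Event 2: SEND 0->2: VV[0][0]++ -> VV[0]=[2, 0, 0], msg_vec=[2, 0, 0]; VV[2]=max(VV[2],msg_vec) then VV[2][2]++ -> VV[2]=[2, 0, 1]
Event 3: LOCAL 2: VV[2][2]++ -> VV[2]=[2, 0, 2]
Event 4: SEND 1->2: VV[1][1]++ -> VV[1]=[0, 1, 0], msg_vec=[0, 1, 0]; VV[2]=max(VV[2],msg_vec) then VV[2][2]++ -> VV[2]=[2, 1, 3]
Event 5: SEND 1->2: VV[1][1]++ -> VV[1]=[0, 2, 0], msg_vec=[0, 2, 0]; VV[2]=max(VV[2],msg_vec) then VV[2][2]++ -> VV[2]=[2, 2, 4]
Event 3 stamp: [2, 0, 2]
Event 4 stamp: [0, 1, 0]
[2, 0, 2] <= [0, 1, 0]? False
[0, 1, 0] <= [2, 0, 2]? False
Relation: concurrent

Answer: concurrent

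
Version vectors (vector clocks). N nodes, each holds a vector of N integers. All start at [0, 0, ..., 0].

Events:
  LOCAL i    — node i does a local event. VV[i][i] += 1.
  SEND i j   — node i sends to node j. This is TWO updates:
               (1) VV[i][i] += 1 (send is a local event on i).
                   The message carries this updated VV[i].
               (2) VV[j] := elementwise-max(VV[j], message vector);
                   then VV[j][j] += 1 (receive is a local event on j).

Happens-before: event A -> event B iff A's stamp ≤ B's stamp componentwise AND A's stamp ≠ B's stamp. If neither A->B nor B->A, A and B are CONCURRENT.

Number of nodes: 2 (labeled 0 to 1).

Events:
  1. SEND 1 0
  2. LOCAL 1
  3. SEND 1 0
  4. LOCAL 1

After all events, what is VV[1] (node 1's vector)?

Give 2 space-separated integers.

Answer: 0 4

Derivation:
Initial: VV[0]=[0, 0]
Initial: VV[1]=[0, 0]
Event 1: SEND 1->0: VV[1][1]++ -> VV[1]=[0, 1], msg_vec=[0, 1]; VV[0]=max(VV[0],msg_vec) then VV[0][0]++ -> VV[0]=[1, 1]
Event 2: LOCAL 1: VV[1][1]++ -> VV[1]=[0, 2]
Event 3: SEND 1->0: VV[1][1]++ -> VV[1]=[0, 3], msg_vec=[0, 3]; VV[0]=max(VV[0],msg_vec) then VV[0][0]++ -> VV[0]=[2, 3]
Event 4: LOCAL 1: VV[1][1]++ -> VV[1]=[0, 4]
Final vectors: VV[0]=[2, 3]; VV[1]=[0, 4]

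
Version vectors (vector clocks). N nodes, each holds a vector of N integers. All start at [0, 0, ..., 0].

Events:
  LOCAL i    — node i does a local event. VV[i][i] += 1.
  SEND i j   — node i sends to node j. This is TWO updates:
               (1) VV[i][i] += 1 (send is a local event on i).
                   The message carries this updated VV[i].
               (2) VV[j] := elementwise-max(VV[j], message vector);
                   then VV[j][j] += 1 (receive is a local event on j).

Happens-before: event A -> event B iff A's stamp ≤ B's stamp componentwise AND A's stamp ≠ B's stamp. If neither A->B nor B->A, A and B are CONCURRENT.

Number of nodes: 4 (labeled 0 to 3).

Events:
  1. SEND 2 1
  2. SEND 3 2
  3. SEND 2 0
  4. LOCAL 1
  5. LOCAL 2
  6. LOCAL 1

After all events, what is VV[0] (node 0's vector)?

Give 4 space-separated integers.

Answer: 1 0 3 1

Derivation:
Initial: VV[0]=[0, 0, 0, 0]
Initial: VV[1]=[0, 0, 0, 0]
Initial: VV[2]=[0, 0, 0, 0]
Initial: VV[3]=[0, 0, 0, 0]
Event 1: SEND 2->1: VV[2][2]++ -> VV[2]=[0, 0, 1, 0], msg_vec=[0, 0, 1, 0]; VV[1]=max(VV[1],msg_vec) then VV[1][1]++ -> VV[1]=[0, 1, 1, 0]
Event 2: SEND 3->2: VV[3][3]++ -> VV[3]=[0, 0, 0, 1], msg_vec=[0, 0, 0, 1]; VV[2]=max(VV[2],msg_vec) then VV[2][2]++ -> VV[2]=[0, 0, 2, 1]
Event 3: SEND 2->0: VV[2][2]++ -> VV[2]=[0, 0, 3, 1], msg_vec=[0, 0, 3, 1]; VV[0]=max(VV[0],msg_vec) then VV[0][0]++ -> VV[0]=[1, 0, 3, 1]
Event 4: LOCAL 1: VV[1][1]++ -> VV[1]=[0, 2, 1, 0]
Event 5: LOCAL 2: VV[2][2]++ -> VV[2]=[0, 0, 4, 1]
Event 6: LOCAL 1: VV[1][1]++ -> VV[1]=[0, 3, 1, 0]
Final vectors: VV[0]=[1, 0, 3, 1]; VV[1]=[0, 3, 1, 0]; VV[2]=[0, 0, 4, 1]; VV[3]=[0, 0, 0, 1]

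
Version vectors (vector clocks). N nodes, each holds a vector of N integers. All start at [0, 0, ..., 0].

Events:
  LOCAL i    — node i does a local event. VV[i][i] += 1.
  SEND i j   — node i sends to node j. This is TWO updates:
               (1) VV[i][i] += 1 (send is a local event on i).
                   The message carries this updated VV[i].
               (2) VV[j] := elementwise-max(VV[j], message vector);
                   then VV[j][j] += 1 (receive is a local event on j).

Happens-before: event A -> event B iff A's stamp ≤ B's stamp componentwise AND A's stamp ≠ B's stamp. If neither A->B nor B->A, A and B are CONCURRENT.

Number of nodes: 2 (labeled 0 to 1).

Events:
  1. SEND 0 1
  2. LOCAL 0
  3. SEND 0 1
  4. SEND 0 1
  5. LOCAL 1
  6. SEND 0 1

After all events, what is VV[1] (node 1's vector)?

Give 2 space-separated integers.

Answer: 5 5

Derivation:
Initial: VV[0]=[0, 0]
Initial: VV[1]=[0, 0]
Event 1: SEND 0->1: VV[0][0]++ -> VV[0]=[1, 0], msg_vec=[1, 0]; VV[1]=max(VV[1],msg_vec) then VV[1][1]++ -> VV[1]=[1, 1]
Event 2: LOCAL 0: VV[0][0]++ -> VV[0]=[2, 0]
Event 3: SEND 0->1: VV[0][0]++ -> VV[0]=[3, 0], msg_vec=[3, 0]; VV[1]=max(VV[1],msg_vec) then VV[1][1]++ -> VV[1]=[3, 2]
Event 4: SEND 0->1: VV[0][0]++ -> VV[0]=[4, 0], msg_vec=[4, 0]; VV[1]=max(VV[1],msg_vec) then VV[1][1]++ -> VV[1]=[4, 3]
Event 5: LOCAL 1: VV[1][1]++ -> VV[1]=[4, 4]
Event 6: SEND 0->1: VV[0][0]++ -> VV[0]=[5, 0], msg_vec=[5, 0]; VV[1]=max(VV[1],msg_vec) then VV[1][1]++ -> VV[1]=[5, 5]
Final vectors: VV[0]=[5, 0]; VV[1]=[5, 5]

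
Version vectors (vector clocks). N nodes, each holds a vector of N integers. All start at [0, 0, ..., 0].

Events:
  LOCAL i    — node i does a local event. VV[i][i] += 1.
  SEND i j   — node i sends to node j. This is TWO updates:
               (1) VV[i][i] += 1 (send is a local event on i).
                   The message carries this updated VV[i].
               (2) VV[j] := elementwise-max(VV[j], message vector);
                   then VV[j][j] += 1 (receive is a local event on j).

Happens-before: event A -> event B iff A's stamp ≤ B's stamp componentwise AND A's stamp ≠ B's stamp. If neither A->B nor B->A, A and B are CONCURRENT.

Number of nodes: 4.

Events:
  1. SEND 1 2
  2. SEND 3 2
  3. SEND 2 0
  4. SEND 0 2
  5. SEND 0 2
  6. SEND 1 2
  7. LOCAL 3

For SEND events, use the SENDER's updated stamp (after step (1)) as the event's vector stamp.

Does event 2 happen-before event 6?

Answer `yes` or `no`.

Answer: no

Derivation:
Initial: VV[0]=[0, 0, 0, 0]
Initial: VV[1]=[0, 0, 0, 0]
Initial: VV[2]=[0, 0, 0, 0]
Initial: VV[3]=[0, 0, 0, 0]
Event 1: SEND 1->2: VV[1][1]++ -> VV[1]=[0, 1, 0, 0], msg_vec=[0, 1, 0, 0]; VV[2]=max(VV[2],msg_vec) then VV[2][2]++ -> VV[2]=[0, 1, 1, 0]
Event 2: SEND 3->2: VV[3][3]++ -> VV[3]=[0, 0, 0, 1], msg_vec=[0, 0, 0, 1]; VV[2]=max(VV[2],msg_vec) then VV[2][2]++ -> VV[2]=[0, 1, 2, 1]
Event 3: SEND 2->0: VV[2][2]++ -> VV[2]=[0, 1, 3, 1], msg_vec=[0, 1, 3, 1]; VV[0]=max(VV[0],msg_vec) then VV[0][0]++ -> VV[0]=[1, 1, 3, 1]
Event 4: SEND 0->2: VV[0][0]++ -> VV[0]=[2, 1, 3, 1], msg_vec=[2, 1, 3, 1]; VV[2]=max(VV[2],msg_vec) then VV[2][2]++ -> VV[2]=[2, 1, 4, 1]
Event 5: SEND 0->2: VV[0][0]++ -> VV[0]=[3, 1, 3, 1], msg_vec=[3, 1, 3, 1]; VV[2]=max(VV[2],msg_vec) then VV[2][2]++ -> VV[2]=[3, 1, 5, 1]
Event 6: SEND 1->2: VV[1][1]++ -> VV[1]=[0, 2, 0, 0], msg_vec=[0, 2, 0, 0]; VV[2]=max(VV[2],msg_vec) then VV[2][2]++ -> VV[2]=[3, 2, 6, 1]
Event 7: LOCAL 3: VV[3][3]++ -> VV[3]=[0, 0, 0, 2]
Event 2 stamp: [0, 0, 0, 1]
Event 6 stamp: [0, 2, 0, 0]
[0, 0, 0, 1] <= [0, 2, 0, 0]? False. Equal? False. Happens-before: False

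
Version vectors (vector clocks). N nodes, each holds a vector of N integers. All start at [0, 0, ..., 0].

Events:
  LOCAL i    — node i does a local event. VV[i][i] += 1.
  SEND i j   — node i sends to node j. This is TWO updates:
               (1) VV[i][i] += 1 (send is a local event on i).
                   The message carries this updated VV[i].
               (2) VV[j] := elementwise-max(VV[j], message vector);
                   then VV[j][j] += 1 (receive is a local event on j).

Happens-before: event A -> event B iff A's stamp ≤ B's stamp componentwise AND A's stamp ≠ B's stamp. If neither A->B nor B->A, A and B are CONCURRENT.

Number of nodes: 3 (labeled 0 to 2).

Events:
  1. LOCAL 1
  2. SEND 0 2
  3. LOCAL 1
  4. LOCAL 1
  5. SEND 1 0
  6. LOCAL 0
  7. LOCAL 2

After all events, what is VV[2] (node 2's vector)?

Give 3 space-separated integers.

Initial: VV[0]=[0, 0, 0]
Initial: VV[1]=[0, 0, 0]
Initial: VV[2]=[0, 0, 0]
Event 1: LOCAL 1: VV[1][1]++ -> VV[1]=[0, 1, 0]
Event 2: SEND 0->2: VV[0][0]++ -> VV[0]=[1, 0, 0], msg_vec=[1, 0, 0]; VV[2]=max(VV[2],msg_vec) then VV[2][2]++ -> VV[2]=[1, 0, 1]
Event 3: LOCAL 1: VV[1][1]++ -> VV[1]=[0, 2, 0]
Event 4: LOCAL 1: VV[1][1]++ -> VV[1]=[0, 3, 0]
Event 5: SEND 1->0: VV[1][1]++ -> VV[1]=[0, 4, 0], msg_vec=[0, 4, 0]; VV[0]=max(VV[0],msg_vec) then VV[0][0]++ -> VV[0]=[2, 4, 0]
Event 6: LOCAL 0: VV[0][0]++ -> VV[0]=[3, 4, 0]
Event 7: LOCAL 2: VV[2][2]++ -> VV[2]=[1, 0, 2]
Final vectors: VV[0]=[3, 4, 0]; VV[1]=[0, 4, 0]; VV[2]=[1, 0, 2]

Answer: 1 0 2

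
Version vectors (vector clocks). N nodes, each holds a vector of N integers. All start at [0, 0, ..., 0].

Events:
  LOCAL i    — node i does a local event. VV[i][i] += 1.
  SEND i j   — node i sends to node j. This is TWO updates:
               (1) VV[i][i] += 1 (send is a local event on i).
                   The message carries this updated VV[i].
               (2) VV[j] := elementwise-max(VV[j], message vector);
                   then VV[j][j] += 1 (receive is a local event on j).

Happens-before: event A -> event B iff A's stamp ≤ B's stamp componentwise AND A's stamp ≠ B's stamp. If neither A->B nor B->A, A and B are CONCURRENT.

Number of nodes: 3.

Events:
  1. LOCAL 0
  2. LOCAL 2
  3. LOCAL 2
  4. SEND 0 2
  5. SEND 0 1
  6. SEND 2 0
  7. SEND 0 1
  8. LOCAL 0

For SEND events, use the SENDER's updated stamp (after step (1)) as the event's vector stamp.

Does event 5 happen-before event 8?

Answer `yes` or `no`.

Initial: VV[0]=[0, 0, 0]
Initial: VV[1]=[0, 0, 0]
Initial: VV[2]=[0, 0, 0]
Event 1: LOCAL 0: VV[0][0]++ -> VV[0]=[1, 0, 0]
Event 2: LOCAL 2: VV[2][2]++ -> VV[2]=[0, 0, 1]
Event 3: LOCAL 2: VV[2][2]++ -> VV[2]=[0, 0, 2]
Event 4: SEND 0->2: VV[0][0]++ -> VV[0]=[2, 0, 0], msg_vec=[2, 0, 0]; VV[2]=max(VV[2],msg_vec) then VV[2][2]++ -> VV[2]=[2, 0, 3]
Event 5: SEND 0->1: VV[0][0]++ -> VV[0]=[3, 0, 0], msg_vec=[3, 0, 0]; VV[1]=max(VV[1],msg_vec) then VV[1][1]++ -> VV[1]=[3, 1, 0]
Event 6: SEND 2->0: VV[2][2]++ -> VV[2]=[2, 0, 4], msg_vec=[2, 0, 4]; VV[0]=max(VV[0],msg_vec) then VV[0][0]++ -> VV[0]=[4, 0, 4]
Event 7: SEND 0->1: VV[0][0]++ -> VV[0]=[5, 0, 4], msg_vec=[5, 0, 4]; VV[1]=max(VV[1],msg_vec) then VV[1][1]++ -> VV[1]=[5, 2, 4]
Event 8: LOCAL 0: VV[0][0]++ -> VV[0]=[6, 0, 4]
Event 5 stamp: [3, 0, 0]
Event 8 stamp: [6, 0, 4]
[3, 0, 0] <= [6, 0, 4]? True. Equal? False. Happens-before: True

Answer: yes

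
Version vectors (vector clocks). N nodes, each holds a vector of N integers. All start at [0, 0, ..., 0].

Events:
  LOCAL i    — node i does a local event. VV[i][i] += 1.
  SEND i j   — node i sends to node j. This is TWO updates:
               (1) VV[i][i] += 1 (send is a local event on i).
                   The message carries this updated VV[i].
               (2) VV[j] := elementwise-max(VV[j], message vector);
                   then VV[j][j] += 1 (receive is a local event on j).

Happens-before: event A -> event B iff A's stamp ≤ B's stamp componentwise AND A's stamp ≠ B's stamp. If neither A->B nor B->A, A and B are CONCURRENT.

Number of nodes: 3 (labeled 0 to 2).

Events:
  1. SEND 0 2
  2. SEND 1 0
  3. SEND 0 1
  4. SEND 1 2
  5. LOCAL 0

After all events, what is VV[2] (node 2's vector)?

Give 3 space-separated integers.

Answer: 3 3 2

Derivation:
Initial: VV[0]=[0, 0, 0]
Initial: VV[1]=[0, 0, 0]
Initial: VV[2]=[0, 0, 0]
Event 1: SEND 0->2: VV[0][0]++ -> VV[0]=[1, 0, 0], msg_vec=[1, 0, 0]; VV[2]=max(VV[2],msg_vec) then VV[2][2]++ -> VV[2]=[1, 0, 1]
Event 2: SEND 1->0: VV[1][1]++ -> VV[1]=[0, 1, 0], msg_vec=[0, 1, 0]; VV[0]=max(VV[0],msg_vec) then VV[0][0]++ -> VV[0]=[2, 1, 0]
Event 3: SEND 0->1: VV[0][0]++ -> VV[0]=[3, 1, 0], msg_vec=[3, 1, 0]; VV[1]=max(VV[1],msg_vec) then VV[1][1]++ -> VV[1]=[3, 2, 0]
Event 4: SEND 1->2: VV[1][1]++ -> VV[1]=[3, 3, 0], msg_vec=[3, 3, 0]; VV[2]=max(VV[2],msg_vec) then VV[2][2]++ -> VV[2]=[3, 3, 2]
Event 5: LOCAL 0: VV[0][0]++ -> VV[0]=[4, 1, 0]
Final vectors: VV[0]=[4, 1, 0]; VV[1]=[3, 3, 0]; VV[2]=[3, 3, 2]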